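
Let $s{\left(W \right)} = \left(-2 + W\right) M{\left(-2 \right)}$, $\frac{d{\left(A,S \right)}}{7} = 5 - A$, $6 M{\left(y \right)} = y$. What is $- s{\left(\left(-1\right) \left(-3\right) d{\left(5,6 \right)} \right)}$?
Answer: $- \frac{2}{3} \approx -0.66667$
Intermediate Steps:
$M{\left(y \right)} = \frac{y}{6}$
$d{\left(A,S \right)} = 35 - 7 A$ ($d{\left(A,S \right)} = 7 \left(5 - A\right) = 35 - 7 A$)
$s{\left(W \right)} = \frac{2}{3} - \frac{W}{3}$ ($s{\left(W \right)} = \left(-2 + W\right) \frac{1}{6} \left(-2\right) = \left(-2 + W\right) \left(- \frac{1}{3}\right) = \frac{2}{3} - \frac{W}{3}$)
$- s{\left(\left(-1\right) \left(-3\right) d{\left(5,6 \right)} \right)} = - (\frac{2}{3} - \frac{\left(-1\right) \left(-3\right) \left(35 - 35\right)}{3}) = - (\frac{2}{3} - \frac{3 \left(35 - 35\right)}{3}) = - (\frac{2}{3} - \frac{3 \cdot 0}{3}) = - (\frac{2}{3} - 0) = - (\frac{2}{3} + 0) = \left(-1\right) \frac{2}{3} = - \frac{2}{3}$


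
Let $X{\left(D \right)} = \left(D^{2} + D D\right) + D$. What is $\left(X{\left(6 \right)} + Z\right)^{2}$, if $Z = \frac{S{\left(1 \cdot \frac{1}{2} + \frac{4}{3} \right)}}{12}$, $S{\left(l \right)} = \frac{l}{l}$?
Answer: $\frac{877969}{144} \approx 6097.0$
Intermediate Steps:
$S{\left(l \right)} = 1$
$X{\left(D \right)} = D + 2 D^{2}$ ($X{\left(D \right)} = \left(D^{2} + D^{2}\right) + D = 2 D^{2} + D = D + 2 D^{2}$)
$Z = \frac{1}{12}$ ($Z = 1 \cdot \frac{1}{12} = \frac{1}{12} \approx 0.083333$)
$\left(X{\left(6 \right)} + Z\right)^{2} = \left(6 \left(1 + 2 \cdot 6\right) + \frac{1}{12}\right)^{2} = \left(6 \left(1 + 12\right) + \frac{1}{12}\right)^{2} = \left(6 \cdot 13 + \frac{1}{12}\right)^{2} = \left(78 + \frac{1}{12}\right)^{2} = \left(\frac{937}{12}\right)^{2} = \frac{877969}{144}$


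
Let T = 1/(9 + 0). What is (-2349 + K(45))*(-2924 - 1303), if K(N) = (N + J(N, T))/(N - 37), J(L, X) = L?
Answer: 39526677/4 ≈ 9.8817e+6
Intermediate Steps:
T = 1/9 ≈ 0.11111
K(N) = 2*N/(-37 + N) (K(N) = (N + N)/(N - 37) = (2*N)/(-37 + N) = 2*N/(-37 + N))
(-2349 + K(45))*(-2924 - 1303) = (-2349 + 2*45/(-37 + 45))*(-2924 - 1303) = (-2349 + 2*45/8)*(-4227) = (-2349 + 2*45*(1/8))*(-4227) = (-2349 + 45/4)*(-4227) = -9351/4*(-4227) = 39526677/4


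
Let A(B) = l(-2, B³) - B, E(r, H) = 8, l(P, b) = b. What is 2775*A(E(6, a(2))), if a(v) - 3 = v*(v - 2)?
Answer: 1398600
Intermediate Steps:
a(v) = 3 + v*(-2 + v) (a(v) = 3 + v*(v - 2) = 3 + v*(-2 + v))
A(B) = B³ - B
2775*A(E(6, a(2))) = 2775*(8³ - 1*8) = 2775*(512 - 8) = 2775*504 = 1398600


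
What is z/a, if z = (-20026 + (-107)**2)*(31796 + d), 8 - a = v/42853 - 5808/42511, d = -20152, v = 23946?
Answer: -90968317684426602/6902356441 ≈ -1.3179e+7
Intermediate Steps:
a = 13804712882/1821723883 (a = 8 - (23946/42853 - 5808/42511) = 8 - 1*769078182/1821723883 = 8 - 769078182/1821723883 = 13804712882/1821723883 ≈ 7.5778)
z = -99870588 (z = (-20026 + (-107)**2)*(31796 - 20152) = (-20026 + 11449)*11644 = -8577*11644 = -99870588)
z/a = -99870588/13804712882/1821723883 = -99870588*1821723883/13804712882 = -90968317684426602/6902356441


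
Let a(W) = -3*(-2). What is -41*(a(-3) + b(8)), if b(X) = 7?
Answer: -533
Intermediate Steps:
a(W) = 6
-41*(a(-3) + b(8)) = -41*(6 + 7) = -41*13 = -533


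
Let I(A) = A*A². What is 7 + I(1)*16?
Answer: 23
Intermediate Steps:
I(A) = A³
7 + I(1)*16 = 7 + 1³*16 = 7 + 1*16 = 7 + 16 = 23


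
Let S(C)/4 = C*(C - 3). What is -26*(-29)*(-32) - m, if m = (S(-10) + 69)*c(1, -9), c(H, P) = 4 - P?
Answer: -31785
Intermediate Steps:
S(C) = 4*C*(-3 + C) (S(C) = 4*(C*(C - 3)) = 4*(C*(-3 + C)) = 4*C*(-3 + C))
m = 7657 (m = (4*(-10)*(-3 - 10) + 69)*(4 - 1*(-9)) = (4*(-10)*(-13) + 69)*(4 + 9) = (520 + 69)*13 = 589*13 = 7657)
-26*(-29)*(-32) - m = -26*(-29)*(-32) - 1*7657 = 754*(-32) - 7657 = -24128 - 7657 = -31785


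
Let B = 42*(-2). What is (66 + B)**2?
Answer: 324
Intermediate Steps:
B = -84
(66 + B)**2 = (66 - 84)**2 = (-18)**2 = 324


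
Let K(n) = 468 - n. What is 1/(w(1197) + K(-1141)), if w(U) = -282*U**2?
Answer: -1/404050529 ≈ -2.4749e-9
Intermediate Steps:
1/(w(1197) + K(-1141)) = 1/(-282*1197**2 + (468 - 1*(-1141))) = 1/(-282*1432809 + (468 + 1141)) = 1/(-404052138 + 1609) = 1/(-404050529) = -1/404050529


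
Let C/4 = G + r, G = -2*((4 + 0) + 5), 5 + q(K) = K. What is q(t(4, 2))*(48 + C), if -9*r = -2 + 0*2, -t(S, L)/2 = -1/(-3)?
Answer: 3536/27 ≈ 130.96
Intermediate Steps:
t(S, L) = -2/3 (t(S, L) = -(-2)/(-3) = -(-2)*(-1)/3 = -2*1/3 = -2/3)
q(K) = -5 + K
G = -18 (G = -2*(4 + 5) = -2*9 = -18)
r = 2/9 (r = -(-2 + 0*2)/9 = -(-2 + 0)/9 = -1/9*(-2) = 2/9 ≈ 0.22222)
C = -640/9 (C = 4*(-18 + 2/9) = 4*(-160/9) = -640/9 ≈ -71.111)
q(t(4, 2))*(48 + C) = (-5 - 2/3)*(48 - 640/9) = -17/3*(-208/9) = 3536/27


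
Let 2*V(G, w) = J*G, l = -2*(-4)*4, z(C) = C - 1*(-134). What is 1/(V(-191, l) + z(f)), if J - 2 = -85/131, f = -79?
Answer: -262/19397 ≈ -0.013507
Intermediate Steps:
z(C) = 134 + C (z(C) = C + 134 = 134 + C)
l = 32 (l = 8*4 = 32)
J = 177/131 (J = 2 - 85/131 = 177/131 ≈ 1.3511)
V(G, w) = 177*G/262 (V(G, w) = (177*G/131)/2 = 177*G/262)
1/(V(-191, l) + z(f)) = 1/((177/262)*(-191) + (134 - 79)) = 1/(-33807/262 + 55) = 1/(-19397/262) = -262/19397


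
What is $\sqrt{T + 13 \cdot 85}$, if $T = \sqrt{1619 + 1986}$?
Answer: $\sqrt{1105 + \sqrt{3605}} \approx 34.133$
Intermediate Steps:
$T = \sqrt{3605} \approx 60.042$
$\sqrt{T + 13 \cdot 85} = \sqrt{\sqrt{3605} + 13 \cdot 85} = \sqrt{\sqrt{3605} + 1105} = \sqrt{1105 + \sqrt{3605}}$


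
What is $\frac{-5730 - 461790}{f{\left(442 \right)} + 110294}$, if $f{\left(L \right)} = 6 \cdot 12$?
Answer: $- \frac{233760}{55183} \approx -4.2361$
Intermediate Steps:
$f{\left(L \right)} = 72$
$\frac{-5730 - 461790}{f{\left(442 \right)} + 110294} = \frac{-5730 - 461790}{72 + 110294} = - \frac{467520}{110366} = \left(-467520\right) \frac{1}{110366} = - \frac{233760}{55183}$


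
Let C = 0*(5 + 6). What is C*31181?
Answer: 0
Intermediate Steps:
C = 0 (C = 0*11 = 0)
C*31181 = 0*31181 = 0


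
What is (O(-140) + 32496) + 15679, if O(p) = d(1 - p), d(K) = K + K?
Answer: 48457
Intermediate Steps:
d(K) = 2*K
O(p) = 2 - 2*p (O(p) = 2*(1 - p) = 2 - 2*p)
(O(-140) + 32496) + 15679 = ((2 - 2*(-140)) + 32496) + 15679 = ((2 + 280) + 32496) + 15679 = (282 + 32496) + 15679 = 32778 + 15679 = 48457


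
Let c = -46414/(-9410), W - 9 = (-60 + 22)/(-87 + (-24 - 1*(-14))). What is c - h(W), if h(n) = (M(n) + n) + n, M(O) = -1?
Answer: -5865046/456385 ≈ -12.851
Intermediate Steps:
W = 911/97 (W = 9 + (-60 + 22)/(-87 + (-24 - 1*(-14))) = 9 - 38/(-87 + (-24 + 14)) = 9 - 38/(-87 - 10) = 9 - 38/(-97) = 9 - 38*(-1/97) = 9 + 38/97 = 911/97 ≈ 9.3918)
c = 23207/4705 (c = -46414*(-1/9410) = 23207/4705 ≈ 4.9324)
h(n) = -1 + 2*n (h(n) = (-1 + n) + n = -1 + 2*n)
c - h(W) = 23207/4705 - (-1 + 2*(911/97)) = 23207/4705 - (-1 + 1822/97) = 23207/4705 - 1*1725/97 = 23207/4705 - 1725/97 = -5865046/456385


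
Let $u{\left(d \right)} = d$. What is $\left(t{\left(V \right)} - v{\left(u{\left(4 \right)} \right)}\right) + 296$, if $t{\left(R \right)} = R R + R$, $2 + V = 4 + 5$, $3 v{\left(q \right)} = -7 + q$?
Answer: $353$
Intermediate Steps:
$v{\left(q \right)} = - \frac{7}{3} + \frac{q}{3}$ ($v{\left(q \right)} = \frac{-7 + q}{3} = - \frac{7}{3} + \frac{q}{3}$)
$V = 7$ ($V = -2 + \left(4 + 5\right) = -2 + 9 = 7$)
$t{\left(R \right)} = R + R^{2}$ ($t{\left(R \right)} = R^{2} + R = R + R^{2}$)
$\left(t{\left(V \right)} - v{\left(u{\left(4 \right)} \right)}\right) + 296 = \left(7 \left(1 + 7\right) - \left(- \frac{7}{3} + \frac{1}{3} \cdot 4\right)\right) + 296 = \left(7 \cdot 8 - \left(- \frac{7}{3} + \frac{4}{3}\right)\right) + 296 = \left(56 - -1\right) + 296 = \left(56 + 1\right) + 296 = 57 + 296 = 353$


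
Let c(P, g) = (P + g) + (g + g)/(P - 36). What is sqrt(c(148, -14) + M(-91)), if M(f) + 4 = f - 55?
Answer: I*sqrt(65)/2 ≈ 4.0311*I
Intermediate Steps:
c(P, g) = P + g + 2*g/(-36 + P) (c(P, g) = (P + g) + (2*g)/(-36 + P) = (P + g) + 2*g/(-36 + P) = P + g + 2*g/(-36 + P))
M(f) = -59 + f (M(f) = -4 + (f - 55) = -4 + (-55 + f) = -59 + f)
sqrt(c(148, -14) + M(-91)) = sqrt((148**2 - 36*148 - 34*(-14) + 148*(-14))/(-36 + 148) + (-59 - 91)) = sqrt((21904 - 5328 + 476 - 2072)/112 - 150) = sqrt((1/112)*14980 - 150) = sqrt(535/4 - 150) = sqrt(-65/4) = I*sqrt(65)/2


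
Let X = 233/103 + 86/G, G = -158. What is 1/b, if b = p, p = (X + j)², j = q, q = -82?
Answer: 66210769/426743401536 ≈ 0.00015515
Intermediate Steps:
j = -82
X = 13978/8137 (X = 233/103 + 86/(-158) = 233*(1/103) + 86*(-1/158) = 233/103 - 43/79 = 13978/8137 ≈ 1.7178)
p = 426743401536/66210769 (p = (13978/8137 - 82)² = (-653256/8137)² = 426743401536/66210769 ≈ 6445.2)
b = 426743401536/66210769 ≈ 6445.2
1/b = 1/(426743401536/66210769) = 66210769/426743401536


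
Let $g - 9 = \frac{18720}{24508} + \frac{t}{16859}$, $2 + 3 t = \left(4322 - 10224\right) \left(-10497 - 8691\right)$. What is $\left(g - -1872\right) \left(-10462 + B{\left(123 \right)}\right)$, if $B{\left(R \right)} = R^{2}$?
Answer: $\frac{5959753381198019}{309885279} \approx 1.9232 \cdot 10^{7}$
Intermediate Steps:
$t = \frac{113247574}{3}$ ($t = - \frac{2}{3} + \frac{\left(4322 - 10224\right) \left(-10497 - 8691\right)}{3} = - \frac{2}{3} + \frac{\left(-5902\right) \left(-19188\right)}{3} = - \frac{2}{3} + \frac{1}{3} \cdot 113247576 = - \frac{2}{3} + 37749192 = \frac{113247574}{3} \approx 3.7749 \cdot 10^{7}$)
$g = \frac{696893553769}{309885279}$ ($g = 9 + \left(\frac{18720}{24508} + \frac{113247574}{3 \cdot 16859}\right) = 9 + \left(18720 \cdot \frac{1}{24508} + \frac{113247574}{3} \cdot \frac{1}{16859}\right) = 9 + \left(\frac{4680}{6127} + \frac{113247574}{50577}\right) = 9 + \frac{694104586258}{309885279} = \frac{696893553769}{309885279} \approx 2248.9$)
$\left(g - -1872\right) \left(-10462 + B{\left(123 \right)}\right) = \left(\frac{696893553769}{309885279} - -1872\right) \left(-10462 + 123^{2}\right) = \left(\frac{696893553769}{309885279} + 1872\right) \left(-10462 + 15129\right) = \frac{1276998796057}{309885279} \cdot 4667 = \frac{5959753381198019}{309885279}$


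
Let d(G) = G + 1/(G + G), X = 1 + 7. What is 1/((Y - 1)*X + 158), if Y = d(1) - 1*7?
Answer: 1/106 ≈ 0.0094340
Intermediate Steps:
X = 8
d(G) = G + 1/(2*G)
Y = -11/2 (Y = (1 + (½)/1) - 1*7 = (1 + (½)*1) - 7 = (1 + ½) - 7 = 3/2 - 7 = -11/2 ≈ -5.5000)
1/((Y - 1)*X + 158) = 1/((-11/2 - 1)*8 + 158) = 1/(-13/2*8 + 158) = 1/(-52 + 158) = 1/106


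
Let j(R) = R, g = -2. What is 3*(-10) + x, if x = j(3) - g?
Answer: -25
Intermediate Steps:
x = 5 (x = 3 - 1*(-2) = 3 + 2 = 5)
3*(-10) + x = 3*(-10) + 5 = -30 + 5 = -25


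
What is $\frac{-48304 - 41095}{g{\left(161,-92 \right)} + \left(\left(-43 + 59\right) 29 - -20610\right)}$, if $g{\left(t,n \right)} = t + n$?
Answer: $- \frac{89399}{21143} \approx -4.2283$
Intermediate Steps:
$g{\left(t,n \right)} = n + t$
$\frac{-48304 - 41095}{g{\left(161,-92 \right)} + \left(\left(-43 + 59\right) 29 - -20610\right)} = \frac{-48304 - 41095}{\left(-92 + 161\right) + \left(\left(-43 + 59\right) 29 - -20610\right)} = - \frac{89399}{69 + \left(16 \cdot 29 + 20610\right)} = - \frac{89399}{69 + \left(464 + 20610\right)} = - \frac{89399}{69 + 21074} = - \frac{89399}{21143}$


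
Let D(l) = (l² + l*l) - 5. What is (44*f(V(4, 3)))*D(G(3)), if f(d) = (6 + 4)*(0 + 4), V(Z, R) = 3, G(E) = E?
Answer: 22880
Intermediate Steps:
D(l) = -5 + 2*l² (D(l) = (l² + l²) - 5 = 2*l² - 5 = -5 + 2*l²)
f(d) = 40 (f(d) = 10*4 = 40)
(44*f(V(4, 3)))*D(G(3)) = (44*40)*(-5 + 2*3²) = 1760*(-5 + 2*9) = 1760*(-5 + 18) = 1760*13 = 22880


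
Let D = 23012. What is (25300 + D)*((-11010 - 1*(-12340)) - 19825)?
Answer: -893530440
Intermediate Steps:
(25300 + D)*((-11010 - 1*(-12340)) - 19825) = (25300 + 23012)*((-11010 - 1*(-12340)) - 19825) = 48312*((-11010 + 12340) - 19825) = 48312*(1330 - 19825) = 48312*(-18495) = -893530440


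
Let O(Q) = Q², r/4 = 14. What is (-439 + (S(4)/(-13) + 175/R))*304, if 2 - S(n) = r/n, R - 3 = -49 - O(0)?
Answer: -40165240/299 ≈ -1.3433e+5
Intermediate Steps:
r = 56 (r = 4*14 = 56)
R = -46 (R = 3 + (-49 - 1*0²) = 3 + (-49 - 1*0) = 3 + (-49 + 0) = 3 - 49 = -46)
S(n) = 2 - 56/n
(-439 + (S(4)/(-13) + 175/R))*304 = (-439 + ((2 - 56/4)/(-13) + 175/(-46)))*304 = (-439 + ((2 - 56*¼)*(-1/13) + 175*(-1/46)))*304 = (-439 + ((2 - 14)*(-1/13) - 175/46))*304 = (-439 + (-12*(-1/13) - 175/46))*304 = (-439 + (12/13 - 175/46))*304 = (-439 - 1723/598)*304 = -264245/598*304 = -40165240/299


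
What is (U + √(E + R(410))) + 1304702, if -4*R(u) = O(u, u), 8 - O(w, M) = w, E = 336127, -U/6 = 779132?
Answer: -3370090 + √1344910/2 ≈ -3.3695e+6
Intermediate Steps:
U = -4674792 (U = -6*779132 = -4674792)
O(w, M) = 8 - w
R(u) = -2 + u/4 (R(u) = -(8 - u)/4 = -2 + u/4)
(U + √(E + R(410))) + 1304702 = (-4674792 + √(336127 + (-2 + (¼)*410))) + 1304702 = (-4674792 + √(336127 + (-2 + 205/2))) + 1304702 = (-4674792 + √(336127 + 201/2)) + 1304702 = (-4674792 + √(672455/2)) + 1304702 = (-4674792 + √1344910/2) + 1304702 = -3370090 + √1344910/2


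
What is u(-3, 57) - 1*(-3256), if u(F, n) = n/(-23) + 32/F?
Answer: 223757/69 ≈ 3242.9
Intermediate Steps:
u(F, n) = 32/F - n/23 (u(F, n) = n*(-1/23) + 32/F = -n/23 + 32/F = 32/F - n/23)
u(-3, 57) - 1*(-3256) = (32/(-3) - 1/23*57) - 1*(-3256) = (32*(-⅓) - 57/23) + 3256 = (-32/3 - 57/23) + 3256 = -907/69 + 3256 = 223757/69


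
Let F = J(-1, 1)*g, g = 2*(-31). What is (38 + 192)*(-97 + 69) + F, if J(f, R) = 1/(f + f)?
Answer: -6409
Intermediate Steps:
J(f, R) = 1/(2*f)
g = -62
F = 31 (F = ((½)/(-1))*(-62) = ((½)*(-1))*(-62) = -½*(-62) = 31)
(38 + 192)*(-97 + 69) + F = (38 + 192)*(-97 + 69) + 31 = 230*(-28) + 31 = -6440 + 31 = -6409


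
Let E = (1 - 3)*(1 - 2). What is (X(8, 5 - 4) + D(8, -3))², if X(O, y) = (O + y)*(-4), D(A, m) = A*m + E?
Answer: 3364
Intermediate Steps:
E = 2 (E = -2*(-1) = 2)
D(A, m) = 2 + A*m (D(A, m) = A*m + 2 = 2 + A*m)
X(O, y) = -4*O - 4*y
(X(8, 5 - 4) + D(8, -3))² = ((-4*8 - 4*(5 - 4)) + (2 + 8*(-3)))² = ((-32 - 4*1) + (2 - 24))² = ((-32 - 4) - 22)² = (-36 - 22)² = (-58)² = 3364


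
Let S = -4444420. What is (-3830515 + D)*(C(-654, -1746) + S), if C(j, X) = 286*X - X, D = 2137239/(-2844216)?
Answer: 2991249920216048465/158012 ≈ 1.8931e+13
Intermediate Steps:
D = -237471/316024 (D = 2137239*(-1/2844216) = -237471/316024 ≈ -0.75143)
C(j, X) = 285*X
(-3830515 + D)*(C(-654, -1746) + S) = (-3830515 - 237471/316024)*(285*(-1746) - 4444420) = -1210534909831*(-497610 - 4444420)/316024 = -1210534909831/316024*(-4942030) = 2991249920216048465/158012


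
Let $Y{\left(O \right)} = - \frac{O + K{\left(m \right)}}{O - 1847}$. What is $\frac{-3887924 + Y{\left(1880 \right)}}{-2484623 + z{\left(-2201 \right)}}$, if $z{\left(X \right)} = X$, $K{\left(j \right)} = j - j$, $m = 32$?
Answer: $\frac{32075843}{20516298} \approx 1.5634$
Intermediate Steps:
$K{\left(j \right)} = 0$
$Y{\left(O \right)} = - \frac{O}{-1847 + O}$ ($Y{\left(O \right)} = - \frac{O + 0}{O - 1847} = - \frac{O}{-1847 + O}$)
$\frac{-3887924 + Y{\left(1880 \right)}}{-2484623 + z{\left(-2201 \right)}} = \frac{-3887924 - \frac{1880}{-1847 + 1880}}{-2484623 - 2201} = \frac{-3887924 - \frac{1880}{33}}{-2486824} = \left(-3887924 - 1880 \cdot \frac{1}{33}\right) \left(- \frac{1}{2486824}\right) = \left(-3887924 - \frac{1880}{33}\right) \left(- \frac{1}{2486824}\right) = \left(- \frac{128303372}{33}\right) \left(- \frac{1}{2486824}\right) = \frac{32075843}{20516298}$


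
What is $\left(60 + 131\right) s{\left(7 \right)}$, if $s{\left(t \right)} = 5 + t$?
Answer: $2292$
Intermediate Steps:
$\left(60 + 131\right) s{\left(7 \right)} = \left(60 + 131\right) \left(5 + 7\right) = 191 \cdot 12 = 2292$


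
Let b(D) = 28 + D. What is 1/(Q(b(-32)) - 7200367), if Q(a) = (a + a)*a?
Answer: -1/7200335 ≈ -1.3888e-7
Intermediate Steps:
Q(a) = 2*a**2 (Q(a) = (2*a)*a = 2*a**2)
1/(Q(b(-32)) - 7200367) = 1/(2*(28 - 32)**2 - 7200367) = 1/(2*(-4)**2 - 7200367) = 1/(2*16 - 7200367) = 1/(32 - 7200367) = 1/(-7200335) = -1/7200335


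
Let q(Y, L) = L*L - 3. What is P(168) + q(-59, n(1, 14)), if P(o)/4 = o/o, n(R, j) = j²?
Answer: 38417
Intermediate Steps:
P(o) = 4 (P(o) = 4*(o/o) = 4*1 = 4)
q(Y, L) = -3 + L² (q(Y, L) = L² - 3 = -3 + L²)
P(168) + q(-59, n(1, 14)) = 4 + (-3 + (14²)²) = 4 + (-3 + 196²) = 4 + (-3 + 38416) = 4 + 38413 = 38417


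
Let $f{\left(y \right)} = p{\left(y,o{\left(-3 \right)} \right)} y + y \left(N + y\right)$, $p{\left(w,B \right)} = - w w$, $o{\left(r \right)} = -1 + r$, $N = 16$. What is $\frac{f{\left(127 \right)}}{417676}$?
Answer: $- \frac{1015111}{208838} \approx -4.8608$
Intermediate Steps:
$p{\left(w,B \right)} = - w^{2}$
$f{\left(y \right)} = - y^{3} + y \left(16 + y\right)$ ($f{\left(y \right)} = - y^{2} y + y \left(16 + y\right) = - y^{3} + y \left(16 + y\right)$)
$\frac{f{\left(127 \right)}}{417676} = \frac{127 \left(16 + 127 - 127^{2}\right)}{417676} = 127 \left(16 + 127 - 16129\right) \frac{1}{417676} = 127 \left(-15986\right) \frac{1}{417676} = \left(-2030222\right) \frac{1}{417676} = - \frac{1015111}{208838}$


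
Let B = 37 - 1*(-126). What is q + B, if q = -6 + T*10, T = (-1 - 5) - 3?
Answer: 67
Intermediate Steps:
T = -9 (T = -6 - 3 = -9)
q = -96 (q = -6 - 9*10 = -6 - 90 = -96)
B = 163 (B = 37 + 126 = 163)
q + B = -96 + 163 = 67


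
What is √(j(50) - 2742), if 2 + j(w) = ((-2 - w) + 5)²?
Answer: I*√535 ≈ 23.13*I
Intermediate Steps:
j(w) = -2 + (3 - w)² (j(w) = -2 + ((-2 - w) + 5)² = -2 + (3 - w)²)
√(j(50) - 2742) = √((-2 + (-3 + 50)²) - 2742) = √((-2 + 47²) - 2742) = √((-2 + 2209) - 2742) = √(2207 - 2742) = √(-535) = I*√535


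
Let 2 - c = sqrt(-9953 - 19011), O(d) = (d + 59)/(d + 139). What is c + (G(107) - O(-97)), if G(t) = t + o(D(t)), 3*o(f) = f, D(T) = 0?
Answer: 2308/21 - 2*I*sqrt(7241) ≈ 109.9 - 170.19*I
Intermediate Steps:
O(d) = (59 + d)/(139 + d)
o(f) = f/3
G(t) = t (G(t) = t + (1/3)*0 = t + 0 = t)
c = 2 - 2*I*sqrt(7241) (c = 2 - sqrt(-9953 - 19011) = 2 - sqrt(-28964) = 2 - 2*I*sqrt(7241) ≈ 2.0 - 170.19*I)
c + (G(107) - O(-97)) = (2 - 2*I*sqrt(7241)) + (107 - (59 - 97)/(139 - 97)) = (2 - 2*I*sqrt(7241)) + (107 - (-38)/42) = (2 - 2*I*sqrt(7241)) + (107 - 1*(-19/21)) = (2 - 2*I*sqrt(7241)) + (107 + 19/21) = (2 - 2*I*sqrt(7241)) + 2266/21 = 2308/21 - 2*I*sqrt(7241)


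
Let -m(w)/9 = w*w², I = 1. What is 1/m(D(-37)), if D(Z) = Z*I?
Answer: 1/455877 ≈ 2.1936e-6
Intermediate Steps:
D(Z) = Z (D(Z) = Z*1 = Z)
m(w) = -9*w³ (m(w) = -9*w*w² = -9*w³)
1/m(D(-37)) = 1/(-9*(-37)³) = 1/(-9*(-50653)) = 1/455877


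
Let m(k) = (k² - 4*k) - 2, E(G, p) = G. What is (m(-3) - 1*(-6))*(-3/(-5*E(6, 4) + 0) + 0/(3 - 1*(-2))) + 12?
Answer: 29/2 ≈ 14.500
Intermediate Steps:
m(k) = -2 + k² - 4*k
(m(-3) - 1*(-6))*(-3/(-5*E(6, 4) + 0) + 0/(3 - 1*(-2))) + 12 = ((-2 + (-3)² - 4*(-3)) - 1*(-6))*(-3/(-5*6 + 0) + 0/(3 - 1*(-2))) + 12 = ((-2 + 9 + 12) + 6)*(-3/(-30 + 0) + 0/(3 + 2)) + 12 = (19 + 6)*(-3/(-30) + 0/5) + 12 = 25*(-3*(-1/30) + 0*(⅕)) + 12 = 25*(⅒ + 0) + 12 = 25*(⅒) + 12 = 5/2 + 12 = 29/2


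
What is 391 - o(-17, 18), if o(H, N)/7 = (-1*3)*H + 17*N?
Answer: -2108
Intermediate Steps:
o(H, N) = -21*H + 119*N (o(H, N) = 7*((-1*3)*H + 17*N) = 7*(-3*H + 17*N) = -21*H + 119*N)
391 - o(-17, 18) = 391 - (-21*(-17) + 119*18) = 391 - (357 + 2142) = 391 - 1*2499 = 391 - 2499 = -2108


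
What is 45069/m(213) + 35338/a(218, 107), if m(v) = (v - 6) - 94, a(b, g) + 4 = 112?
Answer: 4430323/6102 ≈ 726.04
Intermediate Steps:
a(b, g) = 108 (a(b, g) = -4 + 112 = 108)
m(v) = -100 + v (m(v) = (-6 + v) - 94 = -100 + v)
45069/m(213) + 35338/a(218, 107) = 45069/(-100 + 213) + 35338/108 = 45069/113 + 35338*(1/108) = 45069*(1/113) + 17669/54 = 45069/113 + 17669/54 = 4430323/6102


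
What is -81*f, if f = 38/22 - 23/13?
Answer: 486/143 ≈ 3.3986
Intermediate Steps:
f = -6/143 (f = 38*(1/22) - 23*1/13 = 19/11 - 23/13 = -6/143 ≈ -0.041958)
-81*f = -81*(-6/143) = 486/143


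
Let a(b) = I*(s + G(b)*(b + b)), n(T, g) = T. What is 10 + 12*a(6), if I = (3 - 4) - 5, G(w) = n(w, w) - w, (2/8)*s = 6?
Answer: -1718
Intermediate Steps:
s = 24 (s = 4*6 = 24)
G(w) = 0 (G(w) = w - w = 0)
I = -6 (I = -1 - 5 = -6)
a(b) = -144 (a(b) = -6*(24 + 0*(b + b)) = -6*(24 + 0*(2*b)) = -6*(24 + 0) = -6*24 = -144)
10 + 12*a(6) = 10 + 12*(-144) = 10 - 1728 = -1718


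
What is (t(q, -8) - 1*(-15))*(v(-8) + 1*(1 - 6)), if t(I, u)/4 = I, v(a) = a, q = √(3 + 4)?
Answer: -195 - 52*√7 ≈ -332.58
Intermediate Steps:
q = √7 ≈ 2.6458
t(I, u) = 4*I
(t(q, -8) - 1*(-15))*(v(-8) + 1*(1 - 6)) = (4*√7 - 1*(-15))*(-8 + 1*(1 - 6)) = (4*√7 + 15)*(-8 + 1*(-5)) = (15 + 4*√7)*(-8 - 5) = (15 + 4*√7)*(-13) = -195 - 52*√7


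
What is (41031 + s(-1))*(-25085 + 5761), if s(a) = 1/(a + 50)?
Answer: -38851288480/49 ≈ -7.9288e+8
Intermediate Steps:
s(a) = 1/(50 + a)
(41031 + s(-1))*(-25085 + 5761) = (41031 + 1/(50 - 1))*(-25085 + 5761) = (41031 + 1/49)*(-19324) = (2010520/49)*(-19324) = -38851288480/49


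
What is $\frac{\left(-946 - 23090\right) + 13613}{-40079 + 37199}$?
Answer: $\frac{10423}{2880} \approx 3.6191$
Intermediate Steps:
$\frac{\left(-946 - 23090\right) + 13613}{-40079 + 37199} = \frac{\left(-946 - 23090\right) + 13613}{-2880} = \left(-24036 + 13613\right) \left(- \frac{1}{2880}\right) = \left(-10423\right) \left(- \frac{1}{2880}\right) = \frac{10423}{2880}$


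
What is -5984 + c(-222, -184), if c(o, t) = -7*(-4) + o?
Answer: -6178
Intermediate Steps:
c(o, t) = 28 + o
-5984 + c(-222, -184) = -5984 + (28 - 222) = -5984 - 194 = -6178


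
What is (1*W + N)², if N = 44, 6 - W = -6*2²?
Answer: 5476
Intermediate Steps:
W = 30 (W = 6 - (-6)*2² = 6 - (-6)*4 = 6 - 1*(-24) = 6 + 24 = 30)
(1*W + N)² = (1*30 + 44)² = (30 + 44)² = 74² = 5476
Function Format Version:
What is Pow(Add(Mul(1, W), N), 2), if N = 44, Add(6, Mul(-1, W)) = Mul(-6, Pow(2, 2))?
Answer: 5476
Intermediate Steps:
W = 30 (W = Add(6, Mul(-1, Mul(-6, Pow(2, 2)))) = Add(6, Mul(-1, Mul(-6, 4))) = Add(6, Mul(-1, -24)) = Add(6, 24) = 30)
Pow(Add(Mul(1, W), N), 2) = Pow(Add(Mul(1, 30), 44), 2) = Pow(Add(30, 44), 2) = Pow(74, 2) = 5476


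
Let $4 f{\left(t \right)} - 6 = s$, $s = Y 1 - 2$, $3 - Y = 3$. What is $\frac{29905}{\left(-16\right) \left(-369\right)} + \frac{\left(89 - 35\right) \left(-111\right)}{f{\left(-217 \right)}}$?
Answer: $- \frac{35358671}{5904} \approx -5988.9$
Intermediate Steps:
$Y = 0$ ($Y = 3 - 3 = 0$)
$s = -2$ ($s = 0 \cdot 1 - 2 = 0 - 2 = -2$)
$f{\left(t \right)} = 1$ ($f{\left(t \right)} = \frac{3}{2} + \frac{1}{4} \left(-2\right) = \frac{3}{2} - \frac{1}{2} = 1$)
$\frac{29905}{\left(-16\right) \left(-369\right)} + \frac{\left(89 - 35\right) \left(-111\right)}{f{\left(-217 \right)}} = \frac{29905}{\left(-16\right) \left(-369\right)} + \frac{\left(89 - 35\right) \left(-111\right)}{1} = \frac{29905}{5904} + \left(89 - 35\right) \left(-111\right) 1 = 29905 \cdot \frac{1}{5904} + \left(89 - 35\right) \left(-111\right) 1 = \frac{29905}{5904} + 54 \left(-111\right) 1 = \frac{29905}{5904} - 5994 = - \frac{35358671}{5904}$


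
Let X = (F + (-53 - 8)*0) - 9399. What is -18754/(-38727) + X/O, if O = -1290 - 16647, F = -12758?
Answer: 14746477/8575879 ≈ 1.7195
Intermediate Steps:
O = -17937
X = -22157 (X = (-12758 + (-53 - 8)*0) - 9399 = (-12758 - 61*0) - 9399 = (-12758 + 0) - 9399 = -12758 - 9399 = -22157)
-18754/(-38727) + X/O = -18754/(-38727) - 22157/(-17937) = -18754*(-1/38727) - 22157*(-1/17937) = 18754/38727 + 22157/17937 = 14746477/8575879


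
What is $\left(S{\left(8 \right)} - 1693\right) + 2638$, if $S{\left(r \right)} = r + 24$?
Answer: $977$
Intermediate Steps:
$S{\left(r \right)} = 24 + r$
$\left(S{\left(8 \right)} - 1693\right) + 2638 = \left(\left(24 + 8\right) - 1693\right) + 2638 = \left(32 - 1693\right) + 2638 = -1661 + 2638 = 977$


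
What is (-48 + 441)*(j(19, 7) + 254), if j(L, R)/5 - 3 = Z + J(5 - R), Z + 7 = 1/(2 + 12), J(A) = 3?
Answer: 1371963/14 ≈ 97997.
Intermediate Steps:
Z = -97/14 (Z = -7 + 1/(2 + 12) = -7 + 1/14 = -97/14 ≈ -6.9286)
j(L, R) = -65/14 (j(L, R) = 15 + 5*(-97/14 + 3) = 15 + 5*(-55/14) = 15 - 275/14 = -65/14)
(-48 + 441)*(j(19, 7) + 254) = (-48 + 441)*(-65/14 + 254) = 393*(3491/14) = 1371963/14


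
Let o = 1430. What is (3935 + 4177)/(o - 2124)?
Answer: -4056/347 ≈ -11.689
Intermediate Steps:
(3935 + 4177)/(o - 2124) = (3935 + 4177)/(1430 - 2124) = 8112/(-694) = 8112*(-1/694) = -4056/347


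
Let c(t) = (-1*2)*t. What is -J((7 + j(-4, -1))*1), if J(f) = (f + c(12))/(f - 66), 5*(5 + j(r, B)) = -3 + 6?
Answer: -107/317 ≈ -0.33754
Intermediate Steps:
j(r, B) = -22/5 (j(r, B) = -5 + (-3 + 6)/5 = -5 + (⅕)*3 = -5 + ⅗ = -22/5)
c(t) = -2*t
J(f) = (-24 + f)/(-66 + f) (J(f) = (f - 2*12)/(f - 66) = (f - 24)/(-66 + f) = (-24 + f)/(-66 + f))
-J((7 + j(-4, -1))*1) = -(-24 + (7 - 22/5)*1)/(-66 + (7 - 22/5)*1) = -(-24 + (13/5)*1)/(-66 + (13/5)*1) = -(-24 + 13/5)/(-66 + 13/5) = -(-107)/((-317/5)*5) = -(-5)*(-107)/(317*5) = -1*107/317 = -107/317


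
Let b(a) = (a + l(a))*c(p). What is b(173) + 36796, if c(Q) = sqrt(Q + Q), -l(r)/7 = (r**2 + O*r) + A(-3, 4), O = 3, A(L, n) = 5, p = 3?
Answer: 36796 - 212998*sqrt(6) ≈ -4.8494e+5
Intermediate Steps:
l(r) = -35 - 21*r - 7*r**2 (l(r) = -7*((r**2 + 3*r) + 5) = -7*(5 + r**2 + 3*r) = -35 - 21*r - 7*r**2)
c(Q) = sqrt(2)*sqrt(Q) (c(Q) = sqrt(2*Q) = sqrt(2)*sqrt(Q))
b(a) = sqrt(6)*(-35 - 20*a - 7*a**2) (b(a) = (a + (-35 - 21*a - 7*a**2))*(sqrt(2)*sqrt(3)) = (-35 - 20*a - 7*a**2)*sqrt(6) = sqrt(6)*(-35 - 20*a - 7*a**2))
b(173) + 36796 = sqrt(6)*(-35 - 20*173 - 7*173**2) + 36796 = sqrt(6)*(-35 - 3460 - 7*29929) + 36796 = sqrt(6)*(-35 - 3460 - 209503) + 36796 = sqrt(6)*(-212998) + 36796 = -212998*sqrt(6) + 36796 = 36796 - 212998*sqrt(6)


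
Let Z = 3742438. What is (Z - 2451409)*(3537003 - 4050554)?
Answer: -663009233979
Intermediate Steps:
(Z - 2451409)*(3537003 - 4050554) = (3742438 - 2451409)*(3537003 - 4050554) = 1291029*(-513551) = -663009233979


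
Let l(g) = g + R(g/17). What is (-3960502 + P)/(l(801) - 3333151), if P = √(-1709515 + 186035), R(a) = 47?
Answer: 304654/256331 - 2*I*√380870/3332303 ≈ 1.1885 - 0.0003704*I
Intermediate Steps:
P = 2*I*√380870 (P = √(-1523480) = 2*I*√380870 ≈ 1234.3*I)
l(g) = 47 + g (l(g) = g + 47 = 47 + g)
(-3960502 + P)/(l(801) - 3333151) = (-3960502 + 2*I*√380870)/((47 + 801) - 3333151) = (-3960502 + 2*I*√380870)/(848 - 3333151) = (-3960502 + 2*I*√380870)/(-3332303) = (-3960502 + 2*I*√380870)*(-1/3332303) = 304654/256331 - 2*I*√380870/3332303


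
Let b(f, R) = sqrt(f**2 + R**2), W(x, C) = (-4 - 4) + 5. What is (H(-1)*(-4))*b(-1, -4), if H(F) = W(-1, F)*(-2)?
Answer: -24*sqrt(17) ≈ -98.955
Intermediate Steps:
W(x, C) = -3 (W(x, C) = -8 + 5 = -3)
H(F) = 6 (H(F) = -3*(-2) = 6)
b(f, R) = sqrt(R**2 + f**2)
(H(-1)*(-4))*b(-1, -4) = (6*(-4))*sqrt((-4)**2 + (-1)**2) = -24*sqrt(16 + 1) = -24*sqrt(17)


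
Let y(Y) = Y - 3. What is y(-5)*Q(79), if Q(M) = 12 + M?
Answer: -728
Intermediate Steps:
y(Y) = -3 + Y
y(-5)*Q(79) = (-3 - 5)*(12 + 79) = -8*91 = -728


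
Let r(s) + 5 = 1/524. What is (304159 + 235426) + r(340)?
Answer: 282739921/524 ≈ 5.3958e+5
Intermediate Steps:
r(s) = -2619/524 (r(s) = -5 + 1/524 = -2619/524)
(304159 + 235426) + r(340) = (304159 + 235426) - 2619/524 = 539585 - 2619/524 = 282739921/524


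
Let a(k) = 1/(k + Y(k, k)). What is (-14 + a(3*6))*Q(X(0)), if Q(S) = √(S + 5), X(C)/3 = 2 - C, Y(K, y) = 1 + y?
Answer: -517*√11/37 ≈ -46.343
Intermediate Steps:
X(C) = 6 - 3*C (X(C) = 3*(2 - C) = 6 - 3*C)
a(k) = 1/(1 + 2*k) (a(k) = 1/(k + (1 + k)) = 1/(1 + 2*k))
Q(S) = √(5 + S)
(-14 + a(3*6))*Q(X(0)) = (-14 + 1/(1 + 2*(3*6)))*√(5 + (6 - 3*0)) = (-14 + 1/(1 + 2*18))*√(5 + (6 + 0)) = (-14 + 1/(1 + 36))*√(5 + 6) = (-14 + 1/37)*√11 = -517*√11/37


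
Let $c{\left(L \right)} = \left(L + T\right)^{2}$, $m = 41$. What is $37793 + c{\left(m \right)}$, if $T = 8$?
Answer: $40194$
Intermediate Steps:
$c{\left(L \right)} = \left(8 + L\right)^{2}$ ($c{\left(L \right)} = \left(L + 8\right)^{2} = \left(8 + L\right)^{2}$)
$37793 + c{\left(m \right)} = 37793 + \left(8 + 41\right)^{2} = 37793 + 49^{2} = 37793 + 2401 = 40194$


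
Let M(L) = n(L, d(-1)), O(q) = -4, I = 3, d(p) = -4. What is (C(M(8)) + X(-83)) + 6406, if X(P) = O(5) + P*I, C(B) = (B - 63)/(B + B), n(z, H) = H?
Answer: 49291/8 ≈ 6161.4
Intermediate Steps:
M(L) = -4
C(B) = (-63 + B)/(2*B) (C(B) = (-63 + B)/((2*B)) = (-63 + B)*(1/(2*B)) = (-63 + B)/(2*B))
X(P) = -4 + 3*P (X(P) = -4 + P*3 = -4 + 3*P)
(C(M(8)) + X(-83)) + 6406 = ((1/2)*(-63 - 4)/(-4) + (-4 + 3*(-83))) + 6406 = ((1/2)*(-1/4)*(-67) + (-4 - 249)) + 6406 = (67/8 - 253) + 6406 = -1957/8 + 6406 = 49291/8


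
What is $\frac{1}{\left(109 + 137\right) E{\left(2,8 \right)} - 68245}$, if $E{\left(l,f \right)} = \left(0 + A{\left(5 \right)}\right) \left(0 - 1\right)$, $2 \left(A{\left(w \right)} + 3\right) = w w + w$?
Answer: $- \frac{1}{71197} \approx -1.4046 \cdot 10^{-5}$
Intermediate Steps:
$A{\left(w \right)} = -3 + \frac{w}{2} + \frac{w^{2}}{2}$ ($A{\left(w \right)} = -3 + \frac{w w + w}{2} = -3 + \frac{w^{2} + w}{2} = -3 + \frac{w + w^{2}}{2} = -3 + \left(\frac{w}{2} + \frac{w^{2}}{2}\right) = -3 + \frac{w}{2} + \frac{w^{2}}{2}$)
$E{\left(l,f \right)} = -12$ ($E{\left(l,f \right)} = \left(0 + \left(-3 + \frac{1}{2} \cdot 5 + \frac{5^{2}}{2}\right)\right) \left(0 - 1\right) = \left(0 + \left(-3 + \frac{5}{2} + \frac{1}{2} \cdot 25\right)\right) \left(-1\right) = \left(0 + \left(-3 + \frac{5}{2} + \frac{25}{2}\right)\right) \left(-1\right) = \left(0 + 12\right) \left(-1\right) = 12 \left(-1\right) = -12$)
$\frac{1}{\left(109 + 137\right) E{\left(2,8 \right)} - 68245} = \frac{1}{\left(109 + 137\right) \left(-12\right) - 68245} = \frac{1}{246 \left(-12\right) - 68245} = \frac{1}{-2952 - 68245} = \frac{1}{-71197} = - \frac{1}{71197}$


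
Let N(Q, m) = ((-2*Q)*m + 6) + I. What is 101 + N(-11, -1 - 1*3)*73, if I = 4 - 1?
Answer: -5666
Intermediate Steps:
I = 3
N(Q, m) = 9 - 2*Q*m (N(Q, m) = ((-2*Q)*m + 6) + 3 = (-2*Q*m + 6) + 3 = (6 - 2*Q*m) + 3 = 9 - 2*Q*m)
101 + N(-11, -1 - 1*3)*73 = 101 + (9 - 2*(-11)*(-1 - 1*3))*73 = 101 + (9 - 2*(-11)*(-1 - 3))*73 = 101 + (9 - 2*(-11)*(-4))*73 = 101 + (9 - 88)*73 = 101 - 79*73 = 101 - 5767 = -5666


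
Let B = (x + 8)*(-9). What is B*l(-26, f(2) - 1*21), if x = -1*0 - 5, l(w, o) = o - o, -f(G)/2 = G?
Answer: 0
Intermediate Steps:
f(G) = -2*G
l(w, o) = 0
x = -5 (x = 0 - 5 = -5)
B = -27 (B = (-5 + 8)*(-9) = 3*(-9) = -27)
B*l(-26, f(2) - 1*21) = -27*0 = 0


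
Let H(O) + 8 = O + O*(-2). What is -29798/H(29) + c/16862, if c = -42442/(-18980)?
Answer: 4768288068417/5920754060 ≈ 805.35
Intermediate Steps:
H(O) = -8 - O (H(O) = -8 + (O + O*(-2)) = -8 + (O - 2*O) = -8 - O)
c = 21221/9490 (c = -42442*(-1/18980) = 21221/9490 ≈ 2.2361)
-29798/H(29) + c/16862 = -29798/(-8 - 1*29) + (21221/9490)/16862 = -29798/(-8 - 29) + (21221/9490)*(1/16862) = -29798/(-37) + 21221/160020380 = -29798*(-1/37) + 21221/160020380 = 29798/37 + 21221/160020380 = 4768288068417/5920754060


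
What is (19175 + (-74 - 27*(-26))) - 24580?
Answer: -4777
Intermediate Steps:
(19175 + (-74 - 27*(-26))) - 24580 = (19175 + (-74 + 702)) - 24580 = (19175 + 628) - 24580 = 19803 - 24580 = -4777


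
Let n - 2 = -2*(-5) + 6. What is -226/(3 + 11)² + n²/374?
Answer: -5255/18326 ≈ -0.28675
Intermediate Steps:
n = 18 (n = 2 + (-2*(-5) + 6) = 2 + (10 + 6) = 2 + 16 = 18)
-226/(3 + 11)² + n²/374 = -226/(3 + 11)² + 18²/374 = -226/(14²) + 324*(1/374) = -226/196 + 162/187 = -226*1/196 + 162/187 = -113/98 + 162/187 = -5255/18326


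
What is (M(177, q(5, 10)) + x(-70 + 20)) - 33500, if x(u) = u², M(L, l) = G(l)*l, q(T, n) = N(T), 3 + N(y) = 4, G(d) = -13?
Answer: -31013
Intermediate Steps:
N(y) = 1 (N(y) = -3 + 4 = 1)
q(T, n) = 1
M(L, l) = -13*l
(M(177, q(5, 10)) + x(-70 + 20)) - 33500 = (-13*1 + (-70 + 20)²) - 33500 = (-13 + (-50)²) - 33500 = (-13 + 2500) - 33500 = 2487 - 33500 = -31013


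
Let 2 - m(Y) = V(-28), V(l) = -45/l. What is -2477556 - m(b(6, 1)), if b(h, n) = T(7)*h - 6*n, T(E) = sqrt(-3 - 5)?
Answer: -69371579/28 ≈ -2.4776e+6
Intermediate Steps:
T(E) = 2*I*sqrt(2) (T(E) = sqrt(-8) = 2*I*sqrt(2))
b(h, n) = -6*n + 2*I*h*sqrt(2) (b(h, n) = (2*I*sqrt(2))*h - 6*n = 2*I*h*sqrt(2) - 6*n = -6*n + 2*I*h*sqrt(2))
m(Y) = 11/28 (m(Y) = 2 - (-45)/(-28) = 2 - (-45)*(-1)/28 = 2 - 1*45/28 = 2 - 45/28 = 11/28)
-2477556 - m(b(6, 1)) = -2477556 - 1*11/28 = -2477556 - 11/28 = -69371579/28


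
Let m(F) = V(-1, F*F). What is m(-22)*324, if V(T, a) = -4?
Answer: -1296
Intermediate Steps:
m(F) = -4
m(-22)*324 = -4*324 = -1296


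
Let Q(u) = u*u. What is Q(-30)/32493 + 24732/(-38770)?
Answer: -128120646/209958935 ≈ -0.61022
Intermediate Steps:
Q(u) = u²
Q(-30)/32493 + 24732/(-38770) = (-30)²/32493 + 24732/(-38770) = 900*(1/32493) + 24732*(-1/38770) = 300/10831 - 12366/19385 = -128120646/209958935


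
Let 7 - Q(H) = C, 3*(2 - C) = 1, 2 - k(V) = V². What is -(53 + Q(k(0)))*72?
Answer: -4200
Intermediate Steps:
k(V) = 2 - V²
C = 5/3 (C = 2 - ⅓*1 = 2 - ⅓ = 5/3 ≈ 1.6667)
Q(H) = 16/3 (Q(H) = 7 - 1*5/3 = 7 - 5/3 = 16/3)
-(53 + Q(k(0)))*72 = -(53 + 16/3)*72 = -175*72/3 = -1*4200 = -4200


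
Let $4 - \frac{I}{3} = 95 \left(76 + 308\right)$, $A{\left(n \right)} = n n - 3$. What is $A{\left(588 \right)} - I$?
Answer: $455169$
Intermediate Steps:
$A{\left(n \right)} = -3 + n^{2}$ ($A{\left(n \right)} = n^{2} - 3 = -3 + n^{2}$)
$I = -109428$ ($I = 12 - 3 \cdot 95 \left(76 + 308\right) = 12 - 3 \cdot 95 \cdot 384 = 12 - 109440 = -109428$)
$A{\left(588 \right)} - I = \left(-3 + 588^{2}\right) - -109428 = \left(-3 + 345744\right) + 109428 = 345741 + 109428 = 455169$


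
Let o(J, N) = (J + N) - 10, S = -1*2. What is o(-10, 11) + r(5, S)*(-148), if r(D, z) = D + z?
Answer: -453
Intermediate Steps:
S = -2
o(J, N) = -10 + J + N
o(-10, 11) + r(5, S)*(-148) = (-10 - 10 + 11) + (5 - 2)*(-148) = -9 + 3*(-148) = -9 - 444 = -453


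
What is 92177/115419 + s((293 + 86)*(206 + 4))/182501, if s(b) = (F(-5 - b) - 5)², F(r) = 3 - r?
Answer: 731201456156608/21064082919 ≈ 34713.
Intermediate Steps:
s(b) = (3 + b)² (s(b) = ((3 - (-5 - b)) - 5)² = ((3 + (5 + b)) - 5)² = ((8 + b) - 5)² = (3 + b)²)
92177/115419 + s((293 + 86)*(206 + 4))/182501 = 92177/115419 + (3 + (293 + 86)*(206 + 4))²/182501 = 92177*(1/115419) + (3 + 379*210)²*(1/182501) = 92177/115419 + (3 + 79590)²*(1/182501) = 92177/115419 + 79593²*(1/182501) = 92177/115419 + 6335045649*(1/182501) = 92177/115419 + 6335045649/182501 = 731201456156608/21064082919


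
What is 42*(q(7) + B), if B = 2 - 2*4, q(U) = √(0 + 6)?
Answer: -252 + 42*√6 ≈ -149.12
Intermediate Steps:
q(U) = √6
B = -6 (B = 2 - 8 = -6)
42*(q(7) + B) = 42*(√6 - 6) = 42*(-6 + √6) = -252 + 42*√6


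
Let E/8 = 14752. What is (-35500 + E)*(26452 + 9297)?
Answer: 2949864484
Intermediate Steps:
E = 118016 (E = 8*14752 = 118016)
(-35500 + E)*(26452 + 9297) = (-35500 + 118016)*(26452 + 9297) = 82516*35749 = 2949864484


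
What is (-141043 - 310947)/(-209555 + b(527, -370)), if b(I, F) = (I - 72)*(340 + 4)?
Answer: 90398/10607 ≈ 8.5225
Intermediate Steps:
b(I, F) = -24768 + 344*I (b(I, F) = (-72 + I)*344 = -24768 + 344*I)
(-141043 - 310947)/(-209555 + b(527, -370)) = (-141043 - 310947)/(-209555 + (-24768 + 344*527)) = -451990/(-209555 + (-24768 + 181288)) = -451990/(-209555 + 156520) = -451990/(-53035) = -451990*(-1/53035) = 90398/10607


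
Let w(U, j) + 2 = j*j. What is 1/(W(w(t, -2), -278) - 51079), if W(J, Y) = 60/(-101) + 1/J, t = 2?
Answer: -202/10317977 ≈ -1.9577e-5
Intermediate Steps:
w(U, j) = -2 + j² (w(U, j) = -2 + j*j = -2 + j²)
W(J, Y) = -60/101 + 1/J (W(J, Y) = 60*(-1/101) + 1/J = -60/101 + 1/J)
1/(W(w(t, -2), -278) - 51079) = 1/((-60/101 + 1/(-2 + (-2)²)) - 51079) = 1/((-60/101 + 1/(-2 + 4)) - 51079) = 1/((-60/101 + 1/2) - 51079) = 1/((-60/101 + ½) - 51079) = 1/(-19/202 - 51079) = 1/(-10317977/202) = -202/10317977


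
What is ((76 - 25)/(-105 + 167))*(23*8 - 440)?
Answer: -6528/31 ≈ -210.58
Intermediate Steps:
((76 - 25)/(-105 + 167))*(23*8 - 440) = (51/62)*(184 - 440) = (51*(1/62))*(-256) = (51/62)*(-256) = -6528/31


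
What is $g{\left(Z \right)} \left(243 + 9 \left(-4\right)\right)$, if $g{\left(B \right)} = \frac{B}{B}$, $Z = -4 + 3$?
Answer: $207$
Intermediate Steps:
$Z = -1$
$g{\left(B \right)} = 1$
$g{\left(Z \right)} \left(243 + 9 \left(-4\right)\right) = 1 \left(243 + 9 \left(-4\right)\right) = 1 \left(243 - 36\right) = 1 \cdot 207 = 207$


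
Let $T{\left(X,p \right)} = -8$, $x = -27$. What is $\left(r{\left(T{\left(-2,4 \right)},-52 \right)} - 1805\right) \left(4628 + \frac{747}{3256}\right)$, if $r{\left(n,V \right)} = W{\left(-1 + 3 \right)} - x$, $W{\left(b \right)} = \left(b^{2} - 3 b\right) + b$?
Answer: $- \frac{13396798835}{1628} \approx -8.229 \cdot 10^{6}$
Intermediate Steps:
$W{\left(b \right)} = b^{2} - 2 b$
$r{\left(n,V \right)} = 27$ ($r{\left(n,V \right)} = \left(-1 + 3\right) \left(-2 + \left(-1 + 3\right)\right) - -27 = 2 \left(-2 + 2\right) + 27 = 2 \cdot 0 + 27 = 0 + 27 = 27$)
$\left(r{\left(T{\left(-2,4 \right)},-52 \right)} - 1805\right) \left(4628 + \frac{747}{3256}\right) = \left(27 - 1805\right) \left(4628 + \frac{747}{3256}\right) = - 1778 \left(4628 + 747 \cdot \frac{1}{3256}\right) = - 1778 \left(4628 + \frac{747}{3256}\right) = \left(-1778\right) \frac{15069515}{3256} = - \frac{13396798835}{1628}$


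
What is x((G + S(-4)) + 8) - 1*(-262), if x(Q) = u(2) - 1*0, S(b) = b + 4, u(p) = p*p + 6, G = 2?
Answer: 272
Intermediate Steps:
u(p) = 6 + p**2 (u(p) = p**2 + 6 = 6 + p**2)
S(b) = 4 + b
x(Q) = 10 (x(Q) = (6 + 2**2) - 1*0 = (6 + 4) + 0 = 10 + 0 = 10)
x((G + S(-4)) + 8) - 1*(-262) = 10 - 1*(-262) = 10 + 262 = 272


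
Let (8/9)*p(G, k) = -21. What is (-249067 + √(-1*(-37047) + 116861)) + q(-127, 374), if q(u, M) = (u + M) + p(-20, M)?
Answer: -1990749/8 + 2*√38477 ≈ -2.4845e+5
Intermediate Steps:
p(G, k) = -189/8 (p(G, k) = (9/8)*(-21) = -189/8)
q(u, M) = -189/8 + M + u (q(u, M) = (u + M) - 189/8 = (M + u) - 189/8 = -189/8 + M + u)
(-249067 + √(-1*(-37047) + 116861)) + q(-127, 374) = (-249067 + √(-1*(-37047) + 116861)) + (-189/8 + 374 - 127) = (-249067 + √(37047 + 116861)) + 1787/8 = (-249067 + √153908) + 1787/8 = (-249067 + 2*√38477) + 1787/8 = -1990749/8 + 2*√38477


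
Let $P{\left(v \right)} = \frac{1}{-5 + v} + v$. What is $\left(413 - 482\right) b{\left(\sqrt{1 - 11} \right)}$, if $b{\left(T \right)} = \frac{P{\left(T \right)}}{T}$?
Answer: $\frac{69 \left(- 50 i - 9 \sqrt{10}\right)}{10 \left(\sqrt{10} + 5 i\right)} \approx -67.029 - 3.1171 i$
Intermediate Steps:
$P{\left(v \right)} = v + \frac{1}{-5 + v}$
$b{\left(T \right)} = \frac{1 + T^{2} - 5 T}{T \left(-5 + T\right)}$ ($b{\left(T \right)} = \frac{\frac{1}{-5 + T} \left(1 + T^{2} - 5 T\right)}{T} = \frac{1 + T^{2} - 5 T}{T \left(-5 + T\right)}$)
$\left(413 - 482\right) b{\left(\sqrt{1 - 11} \right)} = \left(413 - 482\right) \frac{1 + \left(\sqrt{1 - 11}\right)^{2} - 5 \sqrt{1 - 11}}{\sqrt{1 - 11} \left(-5 + \sqrt{1 - 11}\right)} = - 69 \frac{1 + \left(\sqrt{-10}\right)^{2} - 5 \sqrt{-10}}{\sqrt{-10} \left(-5 + \sqrt{-10}\right)} = - 69 \frac{1 + \left(i \sqrt{10}\right)^{2} - 5 i \sqrt{10}}{i \sqrt{10} \left(-5 + i \sqrt{10}\right)} = - 69 \frac{- \frac{i \sqrt{10}}{10} \left(1 - 10 - 5 i \sqrt{10}\right)}{-5 + i \sqrt{10}} = - 69 \frac{- \frac{i \sqrt{10}}{10} \left(-9 - 5 i \sqrt{10}\right)}{-5 + i \sqrt{10}} = - 69 \left(- \frac{i \sqrt{10} \left(-9 - 5 i \sqrt{10}\right)}{10 \left(-5 + i \sqrt{10}\right)}\right) = \frac{69 i \sqrt{10} \left(-9 - 5 i \sqrt{10}\right)}{10 \left(-5 + i \sqrt{10}\right)}$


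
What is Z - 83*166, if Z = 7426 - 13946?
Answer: -20298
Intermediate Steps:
Z = -6520
Z - 83*166 = -6520 - 83*166 = -6520 - 13778 = -20298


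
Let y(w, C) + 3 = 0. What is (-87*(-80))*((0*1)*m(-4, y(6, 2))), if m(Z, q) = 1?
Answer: 0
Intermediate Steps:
y(w, C) = -3 (y(w, C) = -3 + 0 = -3)
(-87*(-80))*((0*1)*m(-4, y(6, 2))) = (-87*(-80))*((0*1)*1) = 6960*(0*1) = 6960*0 = 0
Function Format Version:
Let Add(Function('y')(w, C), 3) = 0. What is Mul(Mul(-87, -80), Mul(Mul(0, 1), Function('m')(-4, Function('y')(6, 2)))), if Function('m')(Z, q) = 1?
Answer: 0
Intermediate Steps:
Function('y')(w, C) = -3 (Function('y')(w, C) = Add(-3, 0) = -3)
Mul(Mul(-87, -80), Mul(Mul(0, 1), Function('m')(-4, Function('y')(6, 2)))) = Mul(Mul(-87, -80), Mul(Mul(0, 1), 1)) = Mul(6960, Mul(0, 1)) = Mul(6960, 0) = 0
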